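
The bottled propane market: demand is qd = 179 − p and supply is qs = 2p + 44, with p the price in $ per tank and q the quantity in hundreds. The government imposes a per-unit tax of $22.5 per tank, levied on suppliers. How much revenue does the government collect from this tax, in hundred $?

Tax revenue = $2677.5 hundred.

Without the tax, 179 − p = 2p + 44 gives 3p = 135, so p* = $45 and q* = 134.
With the tax collected from suppliers, supply shifts: qs = 2(p − 22.5) + 44.
Solving gives q = 119 with buyers paying $60 and suppliers receiving $37.5 (the $22.5 wedge).
Revenue = t · Q = 22.5 · 119 = $2677.5.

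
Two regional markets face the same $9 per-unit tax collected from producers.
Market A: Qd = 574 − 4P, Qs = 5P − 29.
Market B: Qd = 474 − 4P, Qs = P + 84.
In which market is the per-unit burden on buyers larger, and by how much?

Market A, by $3.2.

Market A: pre-tax P* = $67, Q* = 306; post-tax Q = 286; per-unit burden on buyers = $5.
Market B: pre-tax P* = $78, Q* = 162; post-tax Q = 154.8; per-unit burden on buyers = $1.8.
Difference: $5 vs $1.8 → market A is larger by $3.2.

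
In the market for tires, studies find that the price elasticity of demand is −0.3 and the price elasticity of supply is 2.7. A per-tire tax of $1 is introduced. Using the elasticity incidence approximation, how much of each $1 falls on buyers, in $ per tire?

Buyers bear ≈ $0.9 per tire.

Incidence ratio: buyers' share ≈ εs / (εs + |εd|) = 2.7 / (2.7 + 0.3) = 0.9.
So buyers bear ≈ 0.9 × $1 = $0.9; suppliers bear $0.1.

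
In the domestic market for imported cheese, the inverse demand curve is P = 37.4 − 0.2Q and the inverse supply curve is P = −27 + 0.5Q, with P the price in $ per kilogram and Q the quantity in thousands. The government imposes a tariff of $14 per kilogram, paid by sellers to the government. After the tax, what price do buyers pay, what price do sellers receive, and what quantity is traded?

Rewrite in direct form: Qd = 187 − 5P and Qs = 2P + 54.
Before the tax: set 187 − 5P = 2P + 54 → P* = $19, Q* = 92.
With the tax collected from sellers, supply shifts: Qs = 2(P − 14) + 54.
Solving gives Q = 72 with buyers paying $23 and sellers receiving $9 (the $14 wedge).
The less price-elastic side of the market bears the larger share of a per-unit tax.

Buyers pay $23; sellers receive $9; quantity = 72.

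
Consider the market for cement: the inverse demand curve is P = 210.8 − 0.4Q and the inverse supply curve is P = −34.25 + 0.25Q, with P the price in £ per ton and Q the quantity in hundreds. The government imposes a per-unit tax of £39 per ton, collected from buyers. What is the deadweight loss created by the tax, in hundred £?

Rewrite in direct form: Qd = 527 − 2.5P and Qs = 4P + 137.
Before the tax: set 527 − 2.5P = 4P + 137 → P* = £60, Q* = 377.
With the tax collected from buyers, demand (in seller-price terms) shifts: Qd = 527 − 2.5(P + 39).
Solving gives Q = 317 with buyers paying £84 and suppliers receiving £45 (the £39 wedge).
Quantity falls by |ΔQ| = |377 − 317| = 60.
DWL = ½ · t · |ΔQ| = ½ · 39 · 60 = £1170.

Deadweight loss = £1170 hundred.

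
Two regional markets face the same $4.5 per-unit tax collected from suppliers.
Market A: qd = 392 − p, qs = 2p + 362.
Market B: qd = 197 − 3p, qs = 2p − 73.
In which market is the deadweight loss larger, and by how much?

Market A: pre-tax p* = $10, q* = 382; post-tax q = 379; deadweight loss = $6.75.
Market B: pre-tax p* = $54, q* = 35; post-tax q = 29.6; deadweight loss = $12.15.
Difference: $6.75 vs $12.15 → market B is larger by $5.4.

Market B, by $5.4.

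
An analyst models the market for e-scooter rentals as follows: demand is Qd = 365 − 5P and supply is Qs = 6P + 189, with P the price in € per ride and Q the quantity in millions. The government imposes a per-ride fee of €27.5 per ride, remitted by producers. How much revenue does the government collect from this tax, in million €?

Without the tax, 365 − 5P = 6P + 189 gives 11P = 176, so P* = €16 and Q* = 285.
With the tax collected from producers, supply shifts: Qs = 6(P − 27.5) + 189.
New equilibrium: buyers pay €31, producers receive €3.5, Q = 210. (Wedge: Pb − Ps = 27.5.)
Revenue = t · Q = 27.5 · 210 = €5775.

Tax revenue = €5775 million.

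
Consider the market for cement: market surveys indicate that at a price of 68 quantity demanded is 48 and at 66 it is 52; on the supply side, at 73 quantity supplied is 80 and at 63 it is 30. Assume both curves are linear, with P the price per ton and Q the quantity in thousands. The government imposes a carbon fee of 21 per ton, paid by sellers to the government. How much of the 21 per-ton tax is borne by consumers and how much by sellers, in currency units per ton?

Consumers bear 15 per ton; sellers bear 6 per ton.

Demand slope: (52 − 48)/(66 − 68) = -2, so Qd = 184 − 2P.
Supply slope: (30 − 80)/(63 − 73) = 5, so Qs = 5P − 285.
Before the tax: set 184 − 2P = 5P − 285 → P* = 67, Q* = 50.
With the tax collected from sellers, supply shifts: Qs = 5(P − 21) − 285.
New equilibrium: consumers pay 82, sellers receive 61, Q = 20. (Wedge: Pb − Ps = 21.)
Burden on consumers: 15; on sellers: 6. (They sum to 21.)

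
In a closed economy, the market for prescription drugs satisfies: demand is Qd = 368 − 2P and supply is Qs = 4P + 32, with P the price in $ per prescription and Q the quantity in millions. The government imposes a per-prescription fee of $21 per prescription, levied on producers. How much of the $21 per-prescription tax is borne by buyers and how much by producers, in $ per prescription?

Before the tax: set 368 − 2P = 4P + 32 → P* = $56, Q* = 256.
With the tax collected from producers, supply shifts: Qs = 4(P − 21) + 32.
Solving gives Q = 228 with buyers paying $70 and producers receiving $49 (the $21 wedge).
Burden on buyers: $14; on producers: $7. (They sum to $21.)

Buyers bear $14 per prescription; producers bear $7 per prescription.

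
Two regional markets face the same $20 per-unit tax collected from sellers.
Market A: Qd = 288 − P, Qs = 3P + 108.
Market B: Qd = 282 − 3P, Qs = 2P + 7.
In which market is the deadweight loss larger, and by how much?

Market A: pre-tax P* = $45, Q* = 243; post-tax Q = 228; deadweight loss = $150.
Market B: pre-tax P* = $55, Q* = 117; post-tax Q = 93; deadweight loss = $240.
Difference: $150 vs $240 → market B is larger by $90.

Market B, by $90.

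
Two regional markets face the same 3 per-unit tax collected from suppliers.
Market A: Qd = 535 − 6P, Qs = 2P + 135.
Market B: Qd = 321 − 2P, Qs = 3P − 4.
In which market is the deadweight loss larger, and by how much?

Market A, by 1.35.

Market A: pre-tax P* = 50, Q* = 235; post-tax Q = 230.5; deadweight loss = 6.75.
Market B: pre-tax P* = 65, Q* = 191; post-tax Q = 187.4; deadweight loss = 5.4.
Difference: 6.75 vs 5.4 → market A is larger by 1.35.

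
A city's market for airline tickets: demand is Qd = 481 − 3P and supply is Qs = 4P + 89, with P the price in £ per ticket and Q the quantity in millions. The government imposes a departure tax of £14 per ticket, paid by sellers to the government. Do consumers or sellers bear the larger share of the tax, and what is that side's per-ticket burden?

Before the tax: set 481 − 3P = 4P + 89 → P* = £56, Q* = 313.
With the tax collected from sellers, supply shifts: Qs = 4(P − 14) + 89.
New equilibrium: consumers pay £64, sellers receive £50, Q = 289. (Wedge: Pb − Ps = 14.)
Per-ticket burden: consumers £8, sellers £6.
Consumers take the larger share because demand is less price-elastic here (demand slope 3 vs supply slope 4).

Consumers bear the larger share: £8 per ticket.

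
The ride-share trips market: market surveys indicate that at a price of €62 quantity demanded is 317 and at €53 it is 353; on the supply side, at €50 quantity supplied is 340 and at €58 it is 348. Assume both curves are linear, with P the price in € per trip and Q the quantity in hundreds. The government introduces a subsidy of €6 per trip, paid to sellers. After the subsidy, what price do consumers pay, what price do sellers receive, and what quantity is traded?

Demand slope: (353 − 317)/(53 − 62) = -4, so Qd = 565 − 4P.
Supply slope: (348 − 340)/(58 − 50) = 1, so Qs = P + 290.
Before the subsidy: set 565 − 4P = P + 290 → P* = €55, Q* = 345.
With a per-unit subsidy paid to sellers, each receives P + 6 per unit sold, so supply becomes Qs = (P + 6) + 290.
New equilibrium: consumers pay €53.8, sellers receive €59.8, Q = 349.8. (Wedge: Pb − Ps = −6.)

Consumers pay €53.8; sellers receive €59.8; quantity = 349.8.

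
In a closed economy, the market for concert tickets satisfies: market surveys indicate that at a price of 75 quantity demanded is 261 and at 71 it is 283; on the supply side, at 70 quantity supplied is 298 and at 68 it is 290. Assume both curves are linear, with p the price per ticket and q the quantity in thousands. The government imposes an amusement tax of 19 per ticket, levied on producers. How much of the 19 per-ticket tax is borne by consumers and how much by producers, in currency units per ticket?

Consumers bear 8 per ticket; producers bear 11 per ticket.

Demand slope: (283 − 261)/(71 − 75) = -5.5, so qd = 673.5 − 5.5p.
Supply slope: (290 − 298)/(68 − 70) = 4, so qs = 4p + 18.
Before the tax: set 673.5 − 5.5p = 4p + 18 → p* = 69, q* = 294.
With the tax collected from producers, supply shifts: qs = 4(p − 19) + 18.
New equilibrium: consumers pay 77, producers receive 58, q = 250. (Wedge: pb − ps = 19.)
Burden on consumers: 8; on producers: 11. (They sum to 19.)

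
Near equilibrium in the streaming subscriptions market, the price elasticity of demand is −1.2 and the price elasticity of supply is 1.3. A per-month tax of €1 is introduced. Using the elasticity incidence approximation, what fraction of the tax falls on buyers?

Buyers' share ≈ 0.52.

Incidence ratio: buyers' share ≈ εs / (εs + |εd|) = 1.3 / (1.3 + 1.2) = 0.52.
Supply is the more elastic side, so buyers bear the larger share.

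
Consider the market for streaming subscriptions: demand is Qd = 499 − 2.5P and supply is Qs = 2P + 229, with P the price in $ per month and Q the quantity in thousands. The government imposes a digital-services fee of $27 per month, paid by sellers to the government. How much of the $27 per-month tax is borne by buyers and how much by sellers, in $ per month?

Without the tax, 499 − 2.5P = 2P + 229 gives 4.5P = 270, so P* = $60 and Q* = 349.
With the tax collected from sellers, supply shifts: Qs = 2(P − 27) + 229.
Solving gives Q = 319 with buyers paying $72 and sellers receiving $45 (the $27 wedge).
Burden on buyers: $12; on sellers: $15. (They sum to $27.)
The less price-elastic side of the market bears the larger share of a per-unit tax.

Buyers bear $12 per month; sellers bear $15 per month.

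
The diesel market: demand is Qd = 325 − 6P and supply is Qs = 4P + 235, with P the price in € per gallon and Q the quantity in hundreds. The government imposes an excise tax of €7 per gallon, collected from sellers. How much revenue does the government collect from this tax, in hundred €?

Before the tax: set 325 − 6P = 4P + 235 → P* = €9, Q* = 271.
With the tax collected from sellers, supply shifts: Qs = 4(P − 7) + 235.
Solving gives Q = 254.2 with consumers paying €11.8 and sellers receiving €4.8 (the €7 wedge).
Revenue = t · Q = 7 · 254.2 = €1779.4.

Tax revenue = €1779.4 hundred.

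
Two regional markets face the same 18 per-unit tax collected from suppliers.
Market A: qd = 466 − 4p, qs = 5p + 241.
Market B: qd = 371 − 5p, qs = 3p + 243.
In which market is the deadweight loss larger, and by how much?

Market A, by 56.25.

Market A: pre-tax p* = 25, q* = 366; post-tax q = 326; deadweight loss = 360.
Market B: pre-tax p* = 16, q* = 291; post-tax q = 257.25; deadweight loss = 303.75.
Difference: 360 vs 303.75 → market A is larger by 56.25.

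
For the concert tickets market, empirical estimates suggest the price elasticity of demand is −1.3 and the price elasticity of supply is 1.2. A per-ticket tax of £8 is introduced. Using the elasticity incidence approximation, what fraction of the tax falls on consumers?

Incidence ratio: consumers' share ≈ εs / (εs + |εd|) = 1.2 / (1.2 + 1.3) = 0.48.
Supply is the less elastic side, so consumers bear the smaller share.

Consumers' share ≈ 0.48.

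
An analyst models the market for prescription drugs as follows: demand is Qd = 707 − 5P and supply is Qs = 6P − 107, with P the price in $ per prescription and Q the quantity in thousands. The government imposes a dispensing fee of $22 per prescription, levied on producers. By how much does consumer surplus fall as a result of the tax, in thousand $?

Consumer surplus falls by $3684 thousand.

Before the tax: set 707 − 5P = 6P − 107 → P* = $74, Q* = 337.
With the tax collected from producers, supply shifts: Qs = 6(P − 22) − 107.
Solving gives Q = 277 with consumers paying $86 and producers receiving $64 (the $22 wedge).
ΔCS is the trapezoid between Q = 277 and Q = 337 of height $12: ½ · (337 + 277) · 12 = $3684.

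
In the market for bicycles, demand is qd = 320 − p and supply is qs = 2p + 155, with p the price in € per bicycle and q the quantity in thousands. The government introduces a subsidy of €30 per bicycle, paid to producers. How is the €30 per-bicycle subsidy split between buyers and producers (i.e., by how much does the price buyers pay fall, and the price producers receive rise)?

Before the subsidy: set 320 − p = 2p + 155 → p* = €55, q* = 265.
With a per-unit subsidy paid to producers, each receives p + 30 per unit sold, so supply becomes qs = 2(p + 30) + 155.
New equilibrium: buyers pay €35, producers receive €65, q = 285. (Wedge: pb − ps = −30.)
Gain to buyers: €20; to producers: €10. (They sum to €30.)

Buyers gain €20 per bicycle; producers gain €10 per bicycle.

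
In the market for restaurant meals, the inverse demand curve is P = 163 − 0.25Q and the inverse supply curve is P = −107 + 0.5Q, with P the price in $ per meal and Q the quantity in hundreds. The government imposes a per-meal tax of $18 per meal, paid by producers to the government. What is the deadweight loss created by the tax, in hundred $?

Rewrite in direct form: Qd = 652 − 4P and Qs = 2P + 214.
Without the tax, 652 − 4P = 2P + 214 gives 6P = 438, so P* = $73 and Q* = 360.
With the tax collected from producers, supply shifts: Qs = 2(P − 18) + 214.
New equilibrium: buyers pay $79, producers receive $61, Q = 336. (Wedge: Pb − Ps = 18.)
Quantity falls by |ΔQ| = |360 − 336| = 24.
DWL = ½ · t · |ΔQ| = ½ · 18 · 24 = $216.

Deadweight loss = $216 hundred.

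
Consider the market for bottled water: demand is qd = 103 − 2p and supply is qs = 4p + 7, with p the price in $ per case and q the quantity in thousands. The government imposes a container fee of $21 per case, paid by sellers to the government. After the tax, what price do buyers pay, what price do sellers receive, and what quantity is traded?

Buyers pay $30; sellers receive $9; quantity = 43.

Before the tax: set 103 − 2p = 4p + 7 → p* = $16, q* = 71.
With the tax collected from sellers, supply shifts: qs = 4(p − 21) + 7.
New equilibrium: buyers pay $30, sellers receive $9, q = 43. (Wedge: pb − ps = 21.)
The less price-elastic side of the market bears the larger share of a per-unit tax.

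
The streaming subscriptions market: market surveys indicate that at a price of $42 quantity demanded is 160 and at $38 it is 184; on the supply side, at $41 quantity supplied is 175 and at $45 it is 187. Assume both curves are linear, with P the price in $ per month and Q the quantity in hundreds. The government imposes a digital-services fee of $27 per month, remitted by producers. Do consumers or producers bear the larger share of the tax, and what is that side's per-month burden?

Demand slope: (184 − 160)/(38 − 42) = -6, so Qd = 412 − 6P.
Supply slope: (187 − 175)/(45 − 41) = 3, so Qs = 3P + 52.
Without the tax, 412 − 6P = 3P + 52 gives 9P = 360, so P* = $40 and Q* = 172.
With the tax collected from producers, supply shifts: Qs = 3(P − 27) + 52.
Solving gives Q = 118 with consumers paying $49 and producers receiving $22 (the $27 wedge).
Per-month burden: consumers $9, producers $18.
Producers take the larger share because supply is less price-elastic here (demand slope 6 vs supply slope 3).
The less price-elastic side of the market bears the larger share of a per-unit tax.

Producers bear the larger share: $18 per month.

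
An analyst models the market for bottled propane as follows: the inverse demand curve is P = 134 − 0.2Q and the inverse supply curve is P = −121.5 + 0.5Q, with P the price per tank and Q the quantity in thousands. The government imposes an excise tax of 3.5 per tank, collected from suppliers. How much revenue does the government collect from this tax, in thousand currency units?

Tax revenue = 1260 thousand.

Rewrite in direct form: Qd = 670 − 5P and Qs = 2P + 243.
Before the tax: set 670 − 5P = 2P + 243 → P* = 61, Q* = 365.
With the tax collected from suppliers, supply shifts: Qs = 2(P − 3.5) + 243.
Solving gives Q = 360 with buyers paying 62 and suppliers receiving 58.5 (the 3.5 wedge).
Revenue = t · Q = 3.5 · 360 = 1260.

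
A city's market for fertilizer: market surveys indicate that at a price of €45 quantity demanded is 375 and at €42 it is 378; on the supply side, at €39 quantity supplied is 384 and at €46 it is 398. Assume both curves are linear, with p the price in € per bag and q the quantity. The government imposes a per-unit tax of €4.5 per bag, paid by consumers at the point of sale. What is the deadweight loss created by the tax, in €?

Demand slope: (378 − 375)/(42 − 45) = -1, so qd = 420 − p.
Supply slope: (398 − 384)/(46 − 39) = 2, so qs = 2p + 306.
Before the tax: set 420 − p = 2p + 306 → p* = €38, q* = 382.
With the tax collected from consumers, demand (in seller-price terms) shifts: qd = 420 − (p + 4.5).
Solving gives q = 379 with consumers paying €41 and sellers receiving €36.5 (the €4.5 wedge).
Quantity falls by |ΔQ| = |382 − 379| = 3.
DWL = ½ · t · |ΔQ| = ½ · 4.5 · 3 = €6.75.

Deadweight loss = €6.75.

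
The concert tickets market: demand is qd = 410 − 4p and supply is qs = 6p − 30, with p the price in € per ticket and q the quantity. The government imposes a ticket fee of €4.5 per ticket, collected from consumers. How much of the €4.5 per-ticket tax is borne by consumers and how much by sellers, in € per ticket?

Consumers bear €2.7 per ticket; sellers bear €1.8 per ticket.

Before the tax: set 410 − 4p = 6p − 30 → p* = €44, q* = 234.
With the tax collected from consumers, demand (in seller-price terms) shifts: qd = 410 − 4(p + 4.5).
New equilibrium: consumers pay €46.7, sellers receive €42.2, q = 223.2. (Wedge: pb − ps = 4.5.)
Burden on consumers: €2.7; on sellers: €1.8. (They sum to €4.5.)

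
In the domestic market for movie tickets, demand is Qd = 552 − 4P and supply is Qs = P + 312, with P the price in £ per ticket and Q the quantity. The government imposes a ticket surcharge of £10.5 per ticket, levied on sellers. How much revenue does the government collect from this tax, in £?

Tax revenue = £3691.8.

Without the tax, 552 − 4P = P + 312 gives 5P = 240, so P* = £48 and Q* = 360.
With the tax collected from sellers, supply shifts: Qs = (P − 10.5) + 312.
Solving gives Q = 351.6 with consumers paying £50.1 and sellers receiving £39.6 (the £10.5 wedge).
Revenue = t · Q = 10.5 · 351.6 = £3691.8.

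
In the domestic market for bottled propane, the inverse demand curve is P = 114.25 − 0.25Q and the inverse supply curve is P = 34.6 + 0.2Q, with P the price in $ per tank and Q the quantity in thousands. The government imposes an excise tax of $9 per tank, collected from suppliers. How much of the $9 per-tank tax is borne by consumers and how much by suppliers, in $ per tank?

Consumers bear $5 per tank; suppliers bear $4 per tank.

Inverting to Q(P) form: Qd = 457 − 4P; Qs = 5P − 173.
Before the tax: set 457 − 4P = 5P − 173 → P* = $70, Q* = 177.
With the tax collected from suppliers, supply shifts: Qs = 5(P − 9) − 173.
New equilibrium: consumers pay $75, suppliers receive $66, Q = 157. (Wedge: Pb − Ps = 9.)
Burden on consumers: $5; on suppliers: $4. (They sum to $9.)
The less price-elastic side of the market bears the larger share of a per-unit tax.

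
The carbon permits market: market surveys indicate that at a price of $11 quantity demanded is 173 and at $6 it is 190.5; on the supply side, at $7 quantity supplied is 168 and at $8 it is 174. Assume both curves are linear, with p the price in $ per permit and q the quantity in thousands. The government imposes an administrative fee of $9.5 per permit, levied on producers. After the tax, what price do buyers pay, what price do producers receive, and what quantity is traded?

Demand slope: (190.5 − 173)/(6 − 11) = -3.5, so qd = 211.5 − 3.5p.
Supply slope: (174 − 168)/(8 − 7) = 6, so qs = 6p + 126.
Before the tax: set 211.5 − 3.5p = 6p + 126 → p* = $9, q* = 180.
With the tax collected from producers, supply shifts: qs = 6(p − 9.5) + 126.
New equilibrium: buyers pay $15, producers receive $5.5, q = 159. (Wedge: pb − ps = 9.5.)
The less price-elastic side of the market bears the larger share of a per-unit tax.

Buyers pay $15; producers receive $5.5; quantity = 159.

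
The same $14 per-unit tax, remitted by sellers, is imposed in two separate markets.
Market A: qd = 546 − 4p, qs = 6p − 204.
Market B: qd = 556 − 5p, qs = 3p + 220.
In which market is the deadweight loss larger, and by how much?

Market A: pre-tax p* = $75, q* = 246; post-tax q = 212.4; deadweight loss = $235.2.
Market B: pre-tax p* = $42, q* = 346; post-tax q = 319.75; deadweight loss = $183.75.
Difference: $235.2 vs $183.75 → market A is larger by $51.45.

Market A, by $51.45.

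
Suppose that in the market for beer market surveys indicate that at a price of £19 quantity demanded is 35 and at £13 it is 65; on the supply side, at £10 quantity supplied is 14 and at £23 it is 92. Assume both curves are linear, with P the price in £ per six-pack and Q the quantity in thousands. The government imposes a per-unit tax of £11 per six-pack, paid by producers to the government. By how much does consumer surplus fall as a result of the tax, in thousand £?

Demand slope: (65 − 35)/(13 − 19) = -5, so Qd = 130 − 5P.
Supply slope: (92 − 14)/(23 − 10) = 6, so Qs = 6P − 46.
Without the tax, 130 − 5P = 6P − 46 gives 11P = 176, so P* = £16 and Q* = 50.
With the tax collected from producers, supply shifts: Qs = 6(P − 11) − 46.
New equilibrium: buyers pay £22, producers receive £11, Q = 20. (Wedge: Pb − Ps = 11.)
ΔCS is the trapezoid between Q = 20 and Q = 50 of height £6: ½ · (50 + 20) · 6 = £210.

Consumer surplus falls by £210 thousand.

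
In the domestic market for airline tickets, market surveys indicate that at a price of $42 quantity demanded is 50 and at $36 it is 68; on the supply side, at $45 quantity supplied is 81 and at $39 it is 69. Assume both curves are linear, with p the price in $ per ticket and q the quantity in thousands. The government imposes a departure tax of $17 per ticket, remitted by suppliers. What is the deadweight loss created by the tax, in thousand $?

Deadweight loss = $173.4 thousand.

Demand slope: (68 − 50)/(36 − 42) = -3, so qd = 176 − 3p.
Supply slope: (69 − 81)/(39 − 45) = 2, so qs = 2p − 9.
Without the tax, 176 − 3p = 2p − 9 gives 5p = 185, so p* = $37 and q* = 65.
With the tax collected from suppliers, supply shifts: qs = 2(p − 17) − 9.
Solving gives q = 44.6 with consumers paying $43.8 and suppliers receiving $26.8 (the $17 wedge).
Quantity falls by |ΔQ| = |65 − 44.6| = 20.4.
DWL = ½ · t · |ΔQ| = ½ · 17 · 20.4 = $173.4.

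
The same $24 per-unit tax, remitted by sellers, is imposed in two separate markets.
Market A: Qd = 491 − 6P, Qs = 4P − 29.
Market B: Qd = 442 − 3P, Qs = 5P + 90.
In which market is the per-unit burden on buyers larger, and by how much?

Market B, by $5.4.

Market A: pre-tax P* = $52, Q* = 179; post-tax Q = 121.4; per-unit burden on buyers = $9.6.
Market B: pre-tax P* = $44, Q* = 310; post-tax Q = 265; per-unit burden on buyers = $15.
Difference: $9.6 vs $15 → market B is larger by $5.4.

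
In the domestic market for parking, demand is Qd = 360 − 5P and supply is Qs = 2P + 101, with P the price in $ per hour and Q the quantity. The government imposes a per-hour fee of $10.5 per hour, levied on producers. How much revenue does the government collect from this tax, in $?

Before the tax: set 360 − 5P = 2P + 101 → P* = $37, Q* = 175.
With the tax collected from producers, supply shifts: Qs = 2(P − 10.5) + 101.
New equilibrium: buyers pay $40, producers receive $29.5, Q = 160. (Wedge: Pb − Ps = 10.5.)
Revenue = t · Q = 10.5 · 160 = $1680.

Tax revenue = $1680.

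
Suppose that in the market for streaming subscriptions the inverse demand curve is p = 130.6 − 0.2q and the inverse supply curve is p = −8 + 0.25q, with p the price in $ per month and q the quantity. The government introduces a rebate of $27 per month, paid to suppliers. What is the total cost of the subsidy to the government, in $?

Government outlay = $9936.

Rewrite in direct form: qd = 653 − 5p and qs = 4p + 32.
Before the subsidy: set 653 − 5p = 4p + 32 → p* = $69, q* = 308.
With a per-unit subsidy paid to suppliers, each receives p + 27 per unit sold, so supply becomes qs = 4(p + 27) + 32.
Solving gives q = 368 with buyers paying $57 and suppliers receiving $84 (the $27 wedge).
Outlay = t · Q = 27 · 368 = $9936.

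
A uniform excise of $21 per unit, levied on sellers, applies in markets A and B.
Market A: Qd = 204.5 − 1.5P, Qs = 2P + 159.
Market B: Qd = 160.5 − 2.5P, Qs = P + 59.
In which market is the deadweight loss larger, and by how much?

Market A: pre-tax P* = $13, Q* = 185; post-tax Q = 167; deadweight loss = $189.
Market B: pre-tax P* = $29, Q* = 88; post-tax Q = 73; deadweight loss = $157.5.
Difference: $189 vs $157.5 → market A is larger by $31.5.

Market A, by $31.5.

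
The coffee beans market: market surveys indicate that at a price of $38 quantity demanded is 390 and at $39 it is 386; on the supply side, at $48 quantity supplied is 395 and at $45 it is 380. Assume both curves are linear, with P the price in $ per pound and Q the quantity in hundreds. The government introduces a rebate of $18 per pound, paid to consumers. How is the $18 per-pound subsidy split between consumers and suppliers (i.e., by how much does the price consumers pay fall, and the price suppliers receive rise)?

Consumers gain $10 per pound; suppliers gain $8 per pound.

Demand slope: (386 − 390)/(39 − 38) = -4, so Qd = 542 − 4P.
Supply slope: (380 − 395)/(45 − 48) = 5, so Qs = 5P + 155.
Before the subsidy: set 542 − 4P = 5P + 155 → P* = $43, Q* = 370.
With a per-unit subsidy paid to consumers, each effectively pays P − 18, so demand becomes Qd = 542 − 4(P − 18).
New equilibrium: consumers pay $33, suppliers receive $51, Q = 410. (Wedge: Pb − Ps = −18.)
Gain to consumers: $10; to suppliers: $8. (They sum to $18.)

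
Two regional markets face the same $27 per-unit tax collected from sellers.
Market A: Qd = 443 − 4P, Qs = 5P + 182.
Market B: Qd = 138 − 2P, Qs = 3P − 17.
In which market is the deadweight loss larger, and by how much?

Market A: pre-tax P* = $29, Q* = 327; post-tax Q = 267; deadweight loss = $810.
Market B: pre-tax P* = $31, Q* = 76; post-tax Q = 43.6; deadweight loss = $437.4.
Difference: $810 vs $437.4 → market A is larger by $372.6.

Market A, by $372.6.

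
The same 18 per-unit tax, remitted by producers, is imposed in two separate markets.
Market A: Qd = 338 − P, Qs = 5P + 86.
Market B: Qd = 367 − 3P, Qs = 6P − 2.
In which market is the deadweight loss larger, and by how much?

Market B, by 189.

Market A: pre-tax P* = 42, Q* = 296; post-tax Q = 281; deadweight loss = 135.
Market B: pre-tax P* = 41, Q* = 244; post-tax Q = 208; deadweight loss = 324.
Difference: 135 vs 324 → market B is larger by 189.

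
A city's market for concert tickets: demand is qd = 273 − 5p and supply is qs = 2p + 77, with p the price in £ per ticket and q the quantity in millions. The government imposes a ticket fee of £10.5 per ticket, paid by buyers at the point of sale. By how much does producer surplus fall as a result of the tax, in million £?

Producer surplus falls by £941.25 million.

Without the tax, 273 − 5p = 2p + 77 gives 7p = 196, so p* = £28 and q* = 133.
With the tax collected from buyers, demand (in seller-price terms) shifts: qd = 273 − 5(p + 10.5).
New equilibrium: buyers pay £31, suppliers receive £20.5, q = 118. (Wedge: pb − ps = 10.5.)
ΔPS is the trapezoid between Q = 118 and Q = 133 of height £7.5: ½ · (133 + 118) · 7.5 = £941.25.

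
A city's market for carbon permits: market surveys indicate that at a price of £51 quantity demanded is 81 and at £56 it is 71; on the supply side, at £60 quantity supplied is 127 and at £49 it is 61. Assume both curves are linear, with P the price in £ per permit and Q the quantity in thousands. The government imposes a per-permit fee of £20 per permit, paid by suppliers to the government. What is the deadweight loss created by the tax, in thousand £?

Deadweight loss = £300 thousand.

Demand slope: (71 − 81)/(56 − 51) = -2, so Qd = 183 − 2P.
Supply slope: (61 − 127)/(49 − 60) = 6, so Qs = 6P − 233.
Before the tax: set 183 − 2P = 6P − 233 → P* = £52, Q* = 79.
With the tax collected from suppliers, supply shifts: Qs = 6(P − 20) − 233.
Solving gives Q = 49 with buyers paying £67 and suppliers receiving £47 (the £20 wedge).
Quantity falls by |ΔQ| = |79 − 49| = 30.
DWL = ½ · t · |ΔQ| = ½ · 20 · 30 = £300.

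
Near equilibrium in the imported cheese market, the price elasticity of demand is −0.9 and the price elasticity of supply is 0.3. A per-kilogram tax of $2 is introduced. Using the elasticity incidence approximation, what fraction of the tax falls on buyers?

Buyers' share ≈ 0.25.

Incidence ratio: buyers' share ≈ εs / (εs + |εd|) = 0.3 / (0.3 + 0.9) = 0.25.
Supply is the less elastic side, so buyers bear the smaller share.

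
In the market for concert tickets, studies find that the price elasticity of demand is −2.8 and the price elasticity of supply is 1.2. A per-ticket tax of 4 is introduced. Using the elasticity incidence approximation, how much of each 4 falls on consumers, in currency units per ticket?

Incidence ratio: consumers' share ≈ εs / (εs + |εd|) = 1.2 / (1.2 + 2.8) = 0.3.
So consumers bear ≈ 0.3 × 4 = 1.2; suppliers bear 2.8.

Consumers bear ≈ 1.2 per ticket.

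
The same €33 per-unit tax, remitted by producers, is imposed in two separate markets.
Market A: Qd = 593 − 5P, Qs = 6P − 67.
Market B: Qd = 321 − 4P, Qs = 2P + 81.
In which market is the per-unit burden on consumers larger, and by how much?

Market A: pre-tax P* = €60, Q* = 293; post-tax Q = 203; per-unit burden on consumers = €18.
Market B: pre-tax P* = €40, Q* = 161; post-tax Q = 117; per-unit burden on consumers = €11.
Difference: €18 vs €11 → market A is larger by €7.

Market A, by €7.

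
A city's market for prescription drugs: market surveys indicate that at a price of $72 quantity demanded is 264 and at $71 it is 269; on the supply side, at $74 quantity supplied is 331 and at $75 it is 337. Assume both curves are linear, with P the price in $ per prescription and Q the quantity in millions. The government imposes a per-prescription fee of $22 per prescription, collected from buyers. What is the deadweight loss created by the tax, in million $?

Deadweight loss = $660 million.

Demand slope: (269 − 264)/(71 − 72) = -5, so Qd = 624 − 5P.
Supply slope: (337 − 331)/(75 − 74) = 6, so Qs = 6P − 113.
Without the tax, 624 − 5P = 6P − 113 gives 11P = 737, so P* = $67 and Q* = 289.
With the tax collected from buyers, demand (in seller-price terms) shifts: Qd = 624 − 5(P + 22).
New equilibrium: buyers pay $79, sellers receive $57, Q = 229. (Wedge: Pb − Ps = 22.)
Quantity falls by |ΔQ| = |289 − 229| = 60.
DWL = ½ · t · |ΔQ| = ½ · 22 · 60 = $660.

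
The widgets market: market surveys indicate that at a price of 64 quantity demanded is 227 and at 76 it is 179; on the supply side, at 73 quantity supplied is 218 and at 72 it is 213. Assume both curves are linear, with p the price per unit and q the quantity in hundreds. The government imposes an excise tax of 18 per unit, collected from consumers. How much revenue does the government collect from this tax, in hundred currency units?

Tax revenue = 2934 hundred.

Demand slope: (179 − 227)/(76 − 64) = -4, so qd = 483 − 4p.
Supply slope: (213 − 218)/(72 − 73) = 5, so qs = 5p − 147.
Without the tax, 483 − 4p = 5p − 147 gives 9p = 630, so p* = 70 and q* = 203.
With the tax collected from consumers, demand (in seller-price terms) shifts: qd = 483 − 4(p + 18).
Solving gives q = 163 with consumers paying 80 and producers receiving 62 (the 18 wedge).
Revenue = t · Q = 18 · 163 = 2934.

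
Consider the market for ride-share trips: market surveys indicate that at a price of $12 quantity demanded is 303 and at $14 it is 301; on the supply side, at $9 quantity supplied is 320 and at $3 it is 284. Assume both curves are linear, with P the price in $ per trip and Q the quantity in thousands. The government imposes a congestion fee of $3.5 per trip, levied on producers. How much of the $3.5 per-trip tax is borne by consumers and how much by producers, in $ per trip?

Consumers bear $3 per trip; producers bear $0.5 per trip.

Demand slope: (301 − 303)/(14 − 12) = -1, so Qd = 315 − P.
Supply slope: (284 − 320)/(3 − 9) = 6, so Qs = 6P + 266.
Without the tax, 315 − P = 6P + 266 gives 7P = 49, so P* = $7 and Q* = 308.
With the tax collected from producers, supply shifts: Qs = 6(P − 3.5) + 266.
New equilibrium: consumers pay $10, producers receive $6.5, Q = 305. (Wedge: Pb − Ps = 3.5.)
Burden on consumers: $3; on producers: $0.5. (They sum to $3.5.)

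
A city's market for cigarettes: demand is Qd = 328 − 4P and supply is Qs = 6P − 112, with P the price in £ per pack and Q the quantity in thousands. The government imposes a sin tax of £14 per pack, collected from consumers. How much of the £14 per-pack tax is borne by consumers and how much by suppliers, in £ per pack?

Consumers bear £8.4 per pack; suppliers bear £5.6 per pack.

Before the tax: set 328 − 4P = 6P − 112 → P* = £44, Q* = 152.
With the tax collected from consumers, demand (in seller-price terms) shifts: Qd = 328 − 4(P + 14).
New equilibrium: consumers pay £52.4, suppliers receive £38.4, Q = 118.4. (Wedge: Pb − Ps = 14.)
Burden on consumers: £8.4; on suppliers: £5.6. (They sum to £14.)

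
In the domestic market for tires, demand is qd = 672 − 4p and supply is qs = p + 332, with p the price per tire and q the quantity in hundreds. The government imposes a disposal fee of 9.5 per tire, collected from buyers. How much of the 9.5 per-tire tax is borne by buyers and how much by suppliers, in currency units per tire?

Without the tax, 672 − 4p = p + 332 gives 5p = 340, so p* = 68 and q* = 400.
With the tax collected from buyers, demand (in seller-price terms) shifts: qd = 672 − 4(p + 9.5).
Solving gives q = 392.4 with buyers paying 69.9 and suppliers receiving 60.4 (the 9.5 wedge).
Burden on buyers: 1.9; on suppliers: 7.6. (They sum to 9.5.)

Buyers bear 1.9 per tire; suppliers bear 7.6 per tire.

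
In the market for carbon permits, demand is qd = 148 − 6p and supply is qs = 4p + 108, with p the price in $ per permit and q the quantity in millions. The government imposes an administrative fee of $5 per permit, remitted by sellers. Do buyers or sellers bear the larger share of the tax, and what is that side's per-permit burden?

Sellers bear the larger share: $3 per permit.

Without the tax, 148 − 6p = 4p + 108 gives 10p = 40, so p* = $4 and q* = 124.
With the tax collected from sellers, supply shifts: qs = 4(p − 5) + 108.
Solving gives q = 112 with buyers paying $6 and sellers receiving $1 (the $5 wedge).
Per-permit burden: buyers $2, sellers $3.
Sellers take the larger share because supply is less price-elastic here (demand slope 6 vs supply slope 4).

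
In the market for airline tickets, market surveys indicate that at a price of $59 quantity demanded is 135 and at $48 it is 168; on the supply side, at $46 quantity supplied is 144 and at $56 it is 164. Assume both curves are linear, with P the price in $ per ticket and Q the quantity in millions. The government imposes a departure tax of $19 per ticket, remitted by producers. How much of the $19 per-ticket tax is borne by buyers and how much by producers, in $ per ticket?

Buyers bear $7.6 per ticket; producers bear $11.4 per ticket.

Demand slope: (168 − 135)/(48 − 59) = -3, so Qd = 312 − 3P.
Supply slope: (164 − 144)/(56 − 46) = 2, so Qs = 2P + 52.
Without the tax, 312 − 3P = 2P + 52 gives 5P = 260, so P* = $52 and Q* = 156.
With the tax collected from producers, supply shifts: Qs = 2(P − 19) + 52.
Solving gives Q = 133.2 with buyers paying $59.6 and producers receiving $40.6 (the $19 wedge).
Burden on buyers: $7.6; on producers: $11.4. (They sum to $19.)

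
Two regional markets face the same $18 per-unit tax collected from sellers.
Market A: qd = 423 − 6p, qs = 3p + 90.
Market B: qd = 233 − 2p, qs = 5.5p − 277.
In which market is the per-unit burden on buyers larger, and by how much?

Market B, by $7.2.

Market A: pre-tax p* = $37, q* = 201; post-tax q = 165; per-unit burden on buyers = $6.
Market B: pre-tax p* = $68, q* = 97; post-tax q = 70.6; per-unit burden on buyers = $13.2.
Difference: $6 vs $13.2 → market B is larger by $7.2.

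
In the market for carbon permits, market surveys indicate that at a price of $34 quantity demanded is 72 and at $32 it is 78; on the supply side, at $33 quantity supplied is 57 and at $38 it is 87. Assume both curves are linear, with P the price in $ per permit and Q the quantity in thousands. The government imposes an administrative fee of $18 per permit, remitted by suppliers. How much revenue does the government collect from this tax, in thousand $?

Demand slope: (78 − 72)/(32 − 34) = -3, so Qd = 174 − 3P.
Supply slope: (87 − 57)/(38 − 33) = 6, so Qs = 6P − 141.
Before the tax: set 174 − 3P = 6P − 141 → P* = $35, Q* = 69.
With the tax collected from suppliers, supply shifts: Qs = 6(P − 18) − 141.
New equilibrium: buyers pay $47, suppliers receive $29, Q = 33. (Wedge: Pb − Ps = 18.)
Revenue = t · Q = 18 · 33 = $594.

Tax revenue = $594 thousand.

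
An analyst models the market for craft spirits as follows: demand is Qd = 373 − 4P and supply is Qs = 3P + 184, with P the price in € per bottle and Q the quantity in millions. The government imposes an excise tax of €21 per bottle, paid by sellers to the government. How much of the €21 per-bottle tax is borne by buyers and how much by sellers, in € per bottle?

Buyers bear €9 per bottle; sellers bear €12 per bottle.

Before the tax: set 373 − 4P = 3P + 184 → P* = €27, Q* = 265.
With the tax collected from sellers, supply shifts: Qs = 3(P − 21) + 184.
New equilibrium: buyers pay €36, sellers receive €15, Q = 229. (Wedge: Pb − Ps = 21.)
Burden on buyers: €9; on sellers: €12. (They sum to €21.)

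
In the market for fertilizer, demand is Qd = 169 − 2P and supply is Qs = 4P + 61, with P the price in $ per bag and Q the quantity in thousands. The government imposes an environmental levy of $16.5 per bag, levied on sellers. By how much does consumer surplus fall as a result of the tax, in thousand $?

Without the tax, 169 − 2P = 4P + 61 gives 6P = 108, so P* = $18 and Q* = 133.
With the tax collected from sellers, supply shifts: Qs = 4(P − 16.5) + 61.
New equilibrium: consumers pay $29, sellers receive $12.5, Q = 111. (Wedge: Pb − Ps = 16.5.)
ΔCS is the trapezoid between Q = 111 and Q = 133 of height $11: ½ · (133 + 111) · 11 = $1342.

Consumer surplus falls by $1342 thousand.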